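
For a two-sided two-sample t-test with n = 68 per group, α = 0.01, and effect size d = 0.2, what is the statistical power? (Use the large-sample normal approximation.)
Power ≈ 0.08

Power calculation (two-sample t-test, normal approximation):
z_β = d · √(n/2) - z_{α/2}
z_β = 0.2 · √(68/2) - 2.576
z_β = 0.2 · 5.831 - 2.576
z_β = -1.410

Power = Φ(z_β) = Φ(-1.410) ≈ 0.079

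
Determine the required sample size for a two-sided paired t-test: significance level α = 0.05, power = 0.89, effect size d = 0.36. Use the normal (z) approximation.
n = 79 pairs

Sample size formula (paired t-test, normal approximation):
n = ((z_{α/2} + z_β) / d)²

z_{α/2} = 1.960 (for α = 0.05, two-sided)
z_β = 1.227 (for power = 0.89)
d = 0.36

n = ((1.960 + 1.227) / 0.36)²
n = (8.853)²
n ≈ 78.38
Round up to the next whole number: n = 79 pairs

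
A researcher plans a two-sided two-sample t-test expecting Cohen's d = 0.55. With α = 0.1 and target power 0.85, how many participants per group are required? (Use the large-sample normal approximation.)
n = 48 per group

Sample size formula (two-sample t-test, normal approximation):
n = 2 · ((z_{α/2} + z_β) / d)²

z_{α/2} = 1.645 (for α = 0.1, two-sided)
z_β = 1.036 (for power = 0.85)
d = 0.55

n = 2 · ((1.645 + 1.036) / 0.55)²
n = 2 · (4.875)²
n ≈ 47.53
Round up to the next whole number: n = 48 per group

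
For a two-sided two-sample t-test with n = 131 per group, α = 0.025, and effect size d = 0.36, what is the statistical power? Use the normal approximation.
Power ≈ 0.75

Power calculation (two-sample t-test, normal approximation):
z_β = d · √(n/2) - z_{α/2}
z_β = 0.36 · √(131/2) - 2.241
z_β = 0.36 · 8.093 - 2.241
z_β = 0.672

Power = Φ(z_β) = Φ(0.672) ≈ 0.749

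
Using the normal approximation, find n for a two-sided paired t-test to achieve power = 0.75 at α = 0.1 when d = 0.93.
n = 7 pairs

Sample size formula (paired t-test, normal approximation):
n = ((z_{α/2} + z_β) / d)²

z_{α/2} = 1.645 (for α = 0.1, two-sided)
z_β = 0.674 (for power = 0.75)
d = 0.93

n = ((1.645 + 0.674) / 0.93)²
n = (2.494)²
n ≈ 6.22
Round up to the next whole number: n = 7 pairs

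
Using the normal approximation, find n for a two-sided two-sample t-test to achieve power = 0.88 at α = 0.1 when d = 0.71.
n = 32 per group

Sample size formula (two-sample t-test, normal approximation):
n = 2 · ((z_{α/2} + z_β) / d)²

z_{α/2} = 1.645 (for α = 0.1, two-sided)
z_β = 1.175 (for power = 0.88)
d = 0.71

n = 2 · ((1.645 + 1.175) / 0.71)²
n = 2 · (3.972)²
n ≈ 31.55
Round up to the next whole number: n = 32 per group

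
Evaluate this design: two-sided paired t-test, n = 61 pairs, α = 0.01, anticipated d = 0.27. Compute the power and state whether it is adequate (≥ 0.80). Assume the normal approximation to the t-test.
Power ≈ 0.32; the study is underpowered (power < 0.80)

Power calculation (paired t-test, normal approximation):
z_β = d · √n - z_{α/2}
z_β = 0.27 · √61 - 2.576
z_β = 0.27 · 7.810 - 2.576
z_β = -0.467

Power = Φ(z_β) = Φ(-0.467) ≈ 0.320

Effect size d = 0.27 is small by Cohen's convention (0.2/0.5/0.8).

Threshold: power ≥ 0.80 is conventionally adequate.
Power ≈ 0.32 → the study is underpowered (power < 0.80).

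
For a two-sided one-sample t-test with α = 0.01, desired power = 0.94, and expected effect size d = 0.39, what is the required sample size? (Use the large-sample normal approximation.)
n = 113

Sample size formula (one-sample t-test, normal approximation):
n = ((z_{α/2} + z_β) / d)²

z_{α/2} = 2.576 (for α = 0.01, two-sided)
z_β = 1.555 (for power = 0.94)
d = 0.39

n = ((2.576 + 1.555) / 0.39)²
n = (10.592)²
n ≈ 112.19
Round up to the next whole number: n = 113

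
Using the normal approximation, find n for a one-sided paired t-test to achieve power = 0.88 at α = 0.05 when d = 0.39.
n = 53 pairs

Sample size formula (paired t-test, normal approximation):
n = ((z_α + z_β) / d)²

z_α = 1.645 (for α = 0.05, one-sided)
z_β = 1.175 (for power = 0.88)
d = 0.39

n = ((1.645 + 1.175) / 0.39)²
n = (7.231)²
n ≈ 52.29
Round up to the next whole number: n = 53 pairs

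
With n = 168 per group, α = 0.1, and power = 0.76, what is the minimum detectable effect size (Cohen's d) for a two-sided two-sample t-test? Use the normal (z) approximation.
d ≈ 0.26

Minimum detectable effect (two-sample t-test, normal approximation):
d = (z_{α/2} + z_β) / √(n/2)
d = (1.645 + 0.706) / √(168/2)
d = 2.351 / 9.165
d ≈ 0.26

By Cohen's convention (0.2 small / 0.5 medium / 0.8 large): small effect.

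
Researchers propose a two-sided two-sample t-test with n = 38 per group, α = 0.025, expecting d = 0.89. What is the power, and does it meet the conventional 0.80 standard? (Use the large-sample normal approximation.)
Power ≈ 0.95; the study is adequately powered (power ≥ 0.80)

Power calculation (two-sample t-test, normal approximation):
z_β = d · √(n/2) - z_{α/2}
z_β = 0.89 · √(38/2) - 2.241
z_β = 0.89 · 4.359 - 2.241
z_β = 1.638

Power = Φ(z_β) = Φ(1.638) ≈ 0.949

Effect size d = 0.89 is large by Cohen's convention (0.2/0.5/0.8).

Threshold: power ≥ 0.80 is conventionally adequate.
Power ≈ 0.95 → the study is adequately powered (power ≥ 0.80).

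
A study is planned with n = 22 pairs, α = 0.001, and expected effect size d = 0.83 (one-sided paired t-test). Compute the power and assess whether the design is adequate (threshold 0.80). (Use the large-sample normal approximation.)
Power ≈ 0.79; the study is underpowered (power < 0.80)

Power calculation (paired t-test, normal approximation):
z_β = d · √n - z_α
z_β = 0.83 · √22 - 3.090
z_β = 0.83 · 4.690 - 3.090
z_β = 0.803

Power = Φ(z_β) = Φ(0.803) ≈ 0.789

Effect size d = 0.83 is large by Cohen's convention (0.2/0.5/0.8).

Threshold: power ≥ 0.80 is conventionally adequate.
Power ≈ 0.79 → the study is underpowered (power < 0.80).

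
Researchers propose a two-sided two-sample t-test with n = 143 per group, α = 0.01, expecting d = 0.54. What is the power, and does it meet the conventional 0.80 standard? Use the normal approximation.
Power ≈ 0.98; the study is adequately powered (power ≥ 0.80)

Power calculation (two-sample t-test, normal approximation):
z_β = d · √(n/2) - z_{α/2}
z_β = 0.54 · √(143/2) - 2.576
z_β = 0.54 · 8.456 - 2.576
z_β = 1.990

Power = Φ(z_β) = Φ(1.990) ≈ 0.977

Effect size d = 0.54 is medium by Cohen's convention (0.2/0.5/0.8).

Threshold: power ≥ 0.80 is conventionally adequate.
Power ≈ 0.98 → the study is adequately powered (power ≥ 0.80).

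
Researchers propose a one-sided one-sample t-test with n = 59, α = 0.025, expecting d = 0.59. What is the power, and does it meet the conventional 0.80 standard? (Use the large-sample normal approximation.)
Power ≈ 0.99; the study is adequately powered (power ≥ 0.80)

Power calculation (one-sample t-test, normal approximation):
z_β = d · √n - z_α
z_β = 0.59 · √59 - 1.960
z_β = 0.59 · 7.681 - 1.960
z_β = 2.572

Power = Φ(z_β) = Φ(2.572) ≈ 0.995

Effect size d = 0.59 is medium by Cohen's convention (0.2/0.5/0.8).

Threshold: power ≥ 0.80 is conventionally adequate.
Power ≈ 0.99 → the study is adequately powered (power ≥ 0.80).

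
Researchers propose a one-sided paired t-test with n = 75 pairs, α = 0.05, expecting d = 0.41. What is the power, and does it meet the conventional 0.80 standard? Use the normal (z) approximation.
Power ≈ 0.97; the study is adequately powered (power ≥ 0.80)

Power calculation (paired t-test, normal approximation):
z_β = d · √n - z_α
z_β = 0.41 · √75 - 1.645
z_β = 0.41 · 8.660 - 1.645
z_β = 1.906

Power = Φ(z_β) = Φ(1.906) ≈ 0.972

Effect size d = 0.41 is small by Cohen's convention (0.2/0.5/0.8).

Threshold: power ≥ 0.80 is conventionally adequate.
Power ≈ 0.97 → the study is adequately powered (power ≥ 0.80).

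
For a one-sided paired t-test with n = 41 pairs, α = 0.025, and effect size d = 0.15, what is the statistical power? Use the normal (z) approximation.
Power ≈ 0.16

Power calculation (paired t-test, normal approximation):
z_β = d · √n - z_α
z_β = 0.15 · √41 - 1.960
z_β = 0.15 · 6.403 - 1.960
z_β = -0.999

Power = Φ(z_β) = Φ(-0.999) ≈ 0.159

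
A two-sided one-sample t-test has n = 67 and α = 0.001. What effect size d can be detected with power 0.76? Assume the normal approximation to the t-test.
d ≈ 0.49

Minimum detectable effect (one-sample t-test, normal approximation):
d = (z_{α/2} + z_β) / √n
d = (3.291 + 0.706) / √67
d = 3.997 / 8.185
d ≈ 0.49

By Cohen's convention (0.2 small / 0.5 medium / 0.8 large): small effect.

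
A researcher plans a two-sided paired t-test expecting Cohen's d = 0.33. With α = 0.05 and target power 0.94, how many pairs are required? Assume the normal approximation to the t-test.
n = 114 pairs

Sample size formula (paired t-test, normal approximation):
n = ((z_{α/2} + z_β) / d)²

z_{α/2} = 1.960 (for α = 0.05, two-sided)
z_β = 1.555 (for power = 0.94)
d = 0.33

n = ((1.960 + 1.555) / 0.33)²
n = (10.652)²
n ≈ 113.47
Round up to the next whole number: n = 114 pairs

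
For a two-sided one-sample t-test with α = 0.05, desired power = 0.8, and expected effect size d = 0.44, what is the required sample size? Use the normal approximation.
n = 41

Sample size formula (one-sample t-test, normal approximation):
n = ((z_{α/2} + z_β) / d)²

z_{α/2} = 1.960 (for α = 0.05, two-sided)
z_β = 0.842 (for power = 0.8)
d = 0.44

n = ((1.960 + 0.842) / 0.44)²
n = (6.368)²
n ≈ 40.55
Round up to the next whole number: n = 41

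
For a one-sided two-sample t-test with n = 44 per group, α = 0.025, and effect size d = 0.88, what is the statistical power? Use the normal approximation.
Power ≈ 0.98

Power calculation (two-sample t-test, normal approximation):
z_β = d · √(n/2) - z_α
z_β = 0.88 · √(44/2) - 1.960
z_β = 0.88 · 4.690 - 1.960
z_β = 2.168

Power = Φ(z_β) = Φ(2.168) ≈ 0.985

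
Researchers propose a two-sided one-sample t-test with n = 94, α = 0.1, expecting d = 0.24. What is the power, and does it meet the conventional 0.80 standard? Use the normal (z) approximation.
Power ≈ 0.75; the study is underpowered (power < 0.80)

Power calculation (one-sample t-test, normal approximation):
z_β = d · √n - z_{α/2}
z_β = 0.24 · √94 - 1.645
z_β = 0.24 · 9.695 - 1.645
z_β = 0.682

Power = Φ(z_β) = Φ(0.682) ≈ 0.752

Effect size d = 0.24 is small by Cohen's convention (0.2/0.5/0.8).

Threshold: power ≥ 0.80 is conventionally adequate.
Power ≈ 0.75 → the study is underpowered (power < 0.80).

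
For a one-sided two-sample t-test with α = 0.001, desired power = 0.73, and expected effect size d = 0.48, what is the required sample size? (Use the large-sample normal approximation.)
n = 120 per group

Sample size formula (two-sample t-test, normal approximation):
n = 2 · ((z_α + z_β) / d)²

z_α = 3.090 (for α = 0.001, one-sided)
z_β = 0.613 (for power = 0.73)
d = 0.48

n = 2 · ((3.090 + 0.613) / 0.48)²
n = 2 · (7.715)²
n ≈ 119.04
Round up to the next whole number: n = 120 per group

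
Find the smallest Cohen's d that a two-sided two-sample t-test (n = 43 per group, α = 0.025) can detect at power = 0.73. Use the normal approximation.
d ≈ 0.62

Minimum detectable effect (two-sample t-test, normal approximation):
d = (z_{α/2} + z_β) / √(n/2)
d = (2.241 + 0.613) / √(43/2)
d = 2.854 / 4.637
d ≈ 0.62

By Cohen's convention (0.2 small / 0.5 medium / 0.8 large): medium effect.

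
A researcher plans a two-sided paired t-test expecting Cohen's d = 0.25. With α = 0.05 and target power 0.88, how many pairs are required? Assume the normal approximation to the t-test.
n = 158 pairs

Sample size formula (paired t-test, normal approximation):
n = ((z_{α/2} + z_β) / d)²

z_{α/2} = 1.960 (for α = 0.05, two-sided)
z_β = 1.175 (for power = 0.88)
d = 0.25

n = ((1.960 + 1.175) / 0.25)²
n = (12.540)²
n ≈ 157.25
Round up to the next whole number: n = 158 pairs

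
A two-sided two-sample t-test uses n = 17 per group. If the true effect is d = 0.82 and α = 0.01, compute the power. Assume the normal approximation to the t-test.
Power ≈ 0.43

Power calculation (two-sample t-test, normal approximation):
z_β = d · √(n/2) - z_{α/2}
z_β = 0.82 · √(17/2) - 2.576
z_β = 0.82 · 2.915 - 2.576
z_β = -0.185

Power = Φ(z_β) = Φ(-0.185) ≈ 0.427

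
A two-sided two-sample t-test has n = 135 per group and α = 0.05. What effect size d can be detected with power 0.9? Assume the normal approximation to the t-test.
d ≈ 0.39

Minimum detectable effect (two-sample t-test, normal approximation):
d = (z_{α/2} + z_β) / √(n/2)
d = (1.960 + 1.282) / √(135/2)
d = 3.242 / 8.216
d ≈ 0.39

By Cohen's convention (0.2 small / 0.5 medium / 0.8 large): small effect.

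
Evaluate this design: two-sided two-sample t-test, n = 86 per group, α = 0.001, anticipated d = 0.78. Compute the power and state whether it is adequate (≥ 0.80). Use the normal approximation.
Power ≈ 0.97; the study is adequately powered (power ≥ 0.80)

Power calculation (two-sample t-test, normal approximation):
z_β = d · √(n/2) - z_{α/2}
z_β = 0.78 · √(86/2) - 3.291
z_β = 0.78 · 6.557 - 3.291
z_β = 1.824

Power = Φ(z_β) = Φ(1.824) ≈ 0.966

Effect size d = 0.78 is medium by Cohen's convention (0.2/0.5/0.8).

Threshold: power ≥ 0.80 is conventionally adequate.
Power ≈ 0.97 → the study is adequately powered (power ≥ 0.80).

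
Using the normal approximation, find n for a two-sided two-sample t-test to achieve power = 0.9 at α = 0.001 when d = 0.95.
n = 47 per group

Sample size formula (two-sample t-test, normal approximation):
n = 2 · ((z_{α/2} + z_β) / d)²

z_{α/2} = 3.291 (for α = 0.001, two-sided)
z_β = 1.282 (for power = 0.9)
d = 0.95

n = 2 · ((3.291 + 1.282) / 0.95)²
n = 2 · (4.814)²
n ≈ 46.35
Round up to the next whole number: n = 47 per group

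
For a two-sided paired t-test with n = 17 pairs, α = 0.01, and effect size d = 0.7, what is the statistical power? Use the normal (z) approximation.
Power ≈ 0.62

Power calculation (paired t-test, normal approximation):
z_β = d · √n - z_{α/2}
z_β = 0.7 · √17 - 2.576
z_β = 0.7 · 4.123 - 2.576
z_β = 0.310

Power = Φ(z_β) = Φ(0.310) ≈ 0.622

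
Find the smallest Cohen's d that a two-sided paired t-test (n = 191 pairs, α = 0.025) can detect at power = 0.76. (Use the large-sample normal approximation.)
d ≈ 0.21

Minimum detectable effect (paired t-test, normal approximation):
d = (z_{α/2} + z_β) / √n
d = (2.241 + 0.706) / √191
d = 2.948 / 13.820
d ≈ 0.21

By Cohen's convention (0.2 small / 0.5 medium / 0.8 large): small effect.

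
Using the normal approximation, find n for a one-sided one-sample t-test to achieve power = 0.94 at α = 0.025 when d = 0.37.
n = 91

Sample size formula (one-sample t-test, normal approximation):
n = ((z_α + z_β) / d)²

z_α = 1.960 (for α = 0.025, one-sided)
z_β = 1.555 (for power = 0.94)
d = 0.37

n = ((1.960 + 1.555) / 0.37)²
n = (9.500)²
n ≈ 90.25
Round up to the next whole number: n = 91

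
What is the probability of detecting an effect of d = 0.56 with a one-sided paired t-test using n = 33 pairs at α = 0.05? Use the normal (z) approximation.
Power ≈ 0.94

Power calculation (paired t-test, normal approximation):
z_β = d · √n - z_α
z_β = 0.56 · √33 - 1.645
z_β = 0.56 · 5.745 - 1.645
z_β = 1.572

Power = Φ(z_β) = Φ(1.572) ≈ 0.942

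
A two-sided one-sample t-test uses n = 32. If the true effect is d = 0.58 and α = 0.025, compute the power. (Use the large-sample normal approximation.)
Power ≈ 0.85

Power calculation (one-sample t-test, normal approximation):
z_β = d · √n - z_{α/2}
z_β = 0.58 · √32 - 2.241
z_β = 0.58 · 5.657 - 2.241
z_β = 1.040

Power = Φ(z_β) = Φ(1.040) ≈ 0.851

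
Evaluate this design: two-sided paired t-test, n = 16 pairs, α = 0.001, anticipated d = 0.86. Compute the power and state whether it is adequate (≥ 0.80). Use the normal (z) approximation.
Power ≈ 0.56; the study is underpowered (power < 0.80)

Power calculation (paired t-test, normal approximation):
z_β = d · √n - z_{α/2}
z_β = 0.86 · √16 - 3.291
z_β = 0.86 · 4.000 - 3.291
z_β = 0.149

Power = Φ(z_β) = Φ(0.149) ≈ 0.559

Effect size d = 0.86 is large by Cohen's convention (0.2/0.5/0.8).

Threshold: power ≥ 0.80 is conventionally adequate.
Power ≈ 0.56 → the study is underpowered (power < 0.80).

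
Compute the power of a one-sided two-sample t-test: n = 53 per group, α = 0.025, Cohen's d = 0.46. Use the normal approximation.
Power ≈ 0.66

Power calculation (two-sample t-test, normal approximation):
z_β = d · √(n/2) - z_α
z_β = 0.46 · √(53/2) - 1.960
z_β = 0.46 · 5.148 - 1.960
z_β = 0.408

Power = Φ(z_β) = Φ(0.408) ≈ 0.658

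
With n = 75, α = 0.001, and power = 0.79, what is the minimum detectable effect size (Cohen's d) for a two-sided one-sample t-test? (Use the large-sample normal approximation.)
d ≈ 0.47

Minimum detectable effect (one-sample t-test, normal approximation):
d = (z_{α/2} + z_β) / √n
d = (3.291 + 0.806) / √75
d = 4.097 / 8.660
d ≈ 0.47

By Cohen's convention (0.2 small / 0.5 medium / 0.8 large): small effect.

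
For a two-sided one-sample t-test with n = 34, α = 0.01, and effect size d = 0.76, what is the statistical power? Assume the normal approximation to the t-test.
Power ≈ 0.97

Power calculation (one-sample t-test, normal approximation):
z_β = d · √n - z_{α/2}
z_β = 0.76 · √34 - 2.576
z_β = 0.76 · 5.831 - 2.576
z_β = 1.856

Power = Φ(z_β) = Φ(1.856) ≈ 0.968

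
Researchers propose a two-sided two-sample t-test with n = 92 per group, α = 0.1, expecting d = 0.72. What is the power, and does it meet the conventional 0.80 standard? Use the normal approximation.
Power ≈ 1.00; the study is adequately powered (power ≥ 0.80)

Power calculation (two-sample t-test, normal approximation):
z_β = d · √(n/2) - z_{α/2}
z_β = 0.72 · √(92/2) - 1.645
z_β = 0.72 · 6.782 - 1.645
z_β = 3.238

Power = Φ(z_β) = Φ(3.238) ≈ 0.999

Effect size d = 0.72 is medium by Cohen's convention (0.2/0.5/0.8).

Threshold: power ≥ 0.80 is conventionally adequate.
Power ≈ 1.00 → the study is adequately powered (power ≥ 0.80).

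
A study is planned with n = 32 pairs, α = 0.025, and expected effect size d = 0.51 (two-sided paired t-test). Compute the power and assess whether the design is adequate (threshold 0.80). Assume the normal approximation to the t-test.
Power ≈ 0.74; the study is underpowered (power < 0.80)

Power calculation (paired t-test, normal approximation):
z_β = d · √n - z_{α/2}
z_β = 0.51 · √32 - 2.241
z_β = 0.51 · 5.657 - 2.241
z_β = 0.644

Power = Φ(z_β) = Φ(0.644) ≈ 0.740

Effect size d = 0.51 is medium by Cohen's convention (0.2/0.5/0.8).

Threshold: power ≥ 0.80 is conventionally adequate.
Power ≈ 0.74 → the study is underpowered (power < 0.80).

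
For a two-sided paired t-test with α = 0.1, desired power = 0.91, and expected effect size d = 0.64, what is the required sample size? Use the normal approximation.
n = 22 pairs

Sample size formula (paired t-test, normal approximation):
n = ((z_{α/2} + z_β) / d)²

z_{α/2} = 1.645 (for α = 0.1, two-sided)
z_β = 1.341 (for power = 0.91)
d = 0.64

n = ((1.645 + 1.341) / 0.64)²
n = (4.666)²
n ≈ 21.77
Round up to the next whole number: n = 22 pairs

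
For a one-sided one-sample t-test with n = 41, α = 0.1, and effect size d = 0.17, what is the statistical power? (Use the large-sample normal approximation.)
Power ≈ 0.42

Power calculation (one-sample t-test, normal approximation):
z_β = d · √n - z_α
z_β = 0.17 · √41 - 1.282
z_β = 0.17 · 6.403 - 1.282
z_β = -0.193

Power = Φ(z_β) = Φ(-0.193) ≈ 0.423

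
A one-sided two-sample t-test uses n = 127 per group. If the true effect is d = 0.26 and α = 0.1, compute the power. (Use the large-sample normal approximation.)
Power ≈ 0.79

Power calculation (two-sample t-test, normal approximation):
z_β = d · √(n/2) - z_α
z_β = 0.26 · √(127/2) - 1.282
z_β = 0.26 · 7.969 - 1.282
z_β = 0.790

Power = Φ(z_β) = Φ(0.790) ≈ 0.785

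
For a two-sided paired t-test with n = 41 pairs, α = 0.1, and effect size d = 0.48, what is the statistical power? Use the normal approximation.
Power ≈ 0.92

Power calculation (paired t-test, normal approximation):
z_β = d · √n - z_{α/2}
z_β = 0.48 · √41 - 1.645
z_β = 0.48 · 6.403 - 1.645
z_β = 1.429

Power = Φ(z_β) = Φ(1.429) ≈ 0.923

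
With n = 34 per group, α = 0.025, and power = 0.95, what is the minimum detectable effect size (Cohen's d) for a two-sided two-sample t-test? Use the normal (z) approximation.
d ≈ 0.94

Minimum detectable effect (two-sample t-test, normal approximation):
d = (z_{α/2} + z_β) / √(n/2)
d = (2.241 + 1.645) / √(34/2)
d = 3.886 / 4.123
d ≈ 0.94

By Cohen's convention (0.2 small / 0.5 medium / 0.8 large): large effect.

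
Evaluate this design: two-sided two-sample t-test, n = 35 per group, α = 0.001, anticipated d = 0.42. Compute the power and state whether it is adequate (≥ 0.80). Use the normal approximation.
Power ≈ 0.06; the study is underpowered (power < 0.80)

Power calculation (two-sample t-test, normal approximation):
z_β = d · √(n/2) - z_{α/2}
z_β = 0.42 · √(35/2) - 3.291
z_β = 0.42 · 4.183 - 3.291
z_β = -1.534

Power = Φ(z_β) = Φ(-1.534) ≈ 0.063

Effect size d = 0.42 is small by Cohen's convention (0.2/0.5/0.8).

Threshold: power ≥ 0.80 is conventionally adequate.
Power ≈ 0.06 → the study is underpowered (power < 0.80).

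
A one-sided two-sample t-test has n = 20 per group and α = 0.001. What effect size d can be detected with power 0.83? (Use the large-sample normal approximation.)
d ≈ 1.28

Minimum detectable effect (two-sample t-test, normal approximation):
d = (z_α + z_β) / √(n/2)
d = (3.090 + 0.954) / √(20/2)
d = 4.044 / 3.162
d ≈ 1.28

By Cohen's convention (0.2 small / 0.5 medium / 0.8 large): large effect.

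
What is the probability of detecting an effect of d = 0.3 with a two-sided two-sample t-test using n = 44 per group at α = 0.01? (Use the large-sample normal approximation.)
Power ≈ 0.12

Power calculation (two-sample t-test, normal approximation):
z_β = d · √(n/2) - z_{α/2}
z_β = 0.3 · √(44/2) - 2.576
z_β = 0.3 · 4.690 - 2.576
z_β = -1.169

Power = Φ(z_β) = Φ(-1.169) ≈ 0.121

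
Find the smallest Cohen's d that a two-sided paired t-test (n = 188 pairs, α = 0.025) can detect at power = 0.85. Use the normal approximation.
d ≈ 0.24

Minimum detectable effect (paired t-test, normal approximation):
d = (z_{α/2} + z_β) / √n
d = (2.241 + 1.036) / √188
d = 3.278 / 13.711
d ≈ 0.24

By Cohen's convention (0.2 small / 0.5 medium / 0.8 large): small effect.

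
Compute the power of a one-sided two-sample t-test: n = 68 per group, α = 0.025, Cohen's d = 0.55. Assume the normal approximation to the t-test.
Power ≈ 0.89

Power calculation (two-sample t-test, normal approximation):
z_β = d · √(n/2) - z_α
z_β = 0.55 · √(68/2) - 1.960
z_β = 0.55 · 5.831 - 1.960
z_β = 1.247

Power = Φ(z_β) = Φ(1.247) ≈ 0.894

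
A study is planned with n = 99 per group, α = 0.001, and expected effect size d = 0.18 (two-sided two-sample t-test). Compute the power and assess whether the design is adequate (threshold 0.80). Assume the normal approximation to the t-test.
Power ≈ 0.02; the study is underpowered (power < 0.80)

Power calculation (two-sample t-test, normal approximation):
z_β = d · √(n/2) - z_{α/2}
z_β = 0.18 · √(99/2) - 3.291
z_β = 0.18 · 7.036 - 3.291
z_β = -2.024

Power = Φ(z_β) = Φ(-2.024) ≈ 0.021

Effect size d = 0.18 is very small by Cohen's convention (0.2/0.5/0.8).

Threshold: power ≥ 0.80 is conventionally adequate.
Power ≈ 0.02 → the study is underpowered (power < 0.80).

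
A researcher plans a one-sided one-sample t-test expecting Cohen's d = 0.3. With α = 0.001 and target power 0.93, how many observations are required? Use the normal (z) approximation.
n = 232

Sample size formula (one-sample t-test, normal approximation):
n = ((z_α + z_β) / d)²

z_α = 3.090 (for α = 0.001, one-sided)
z_β = 1.476 (for power = 0.93)
d = 0.3

n = ((3.090 + 1.476) / 0.3)²
n = (15.220)²
n ≈ 231.65
Round up to the next whole number: n = 232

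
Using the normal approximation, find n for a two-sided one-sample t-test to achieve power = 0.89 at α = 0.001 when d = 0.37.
n = 150

Sample size formula (one-sample t-test, normal approximation):
n = ((z_{α/2} + z_β) / d)²

z_{α/2} = 3.291 (for α = 0.001, two-sided)
z_β = 1.227 (for power = 0.89)
d = 0.37

n = ((3.291 + 1.227) / 0.37)²
n = (12.211)²
n ≈ 149.11
Round up to the next whole number: n = 150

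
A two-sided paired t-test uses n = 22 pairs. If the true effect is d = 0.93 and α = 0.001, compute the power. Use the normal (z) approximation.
Power ≈ 0.86

Power calculation (paired t-test, normal approximation):
z_β = d · √n - z_{α/2}
z_β = 0.93 · √22 - 3.291
z_β = 0.93 · 4.690 - 3.291
z_β = 1.072

Power = Φ(z_β) = Φ(1.072) ≈ 0.858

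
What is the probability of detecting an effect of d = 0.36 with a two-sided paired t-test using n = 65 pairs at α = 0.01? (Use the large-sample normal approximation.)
Power ≈ 0.63

Power calculation (paired t-test, normal approximation):
z_β = d · √n - z_{α/2}
z_β = 0.36 · √65 - 2.576
z_β = 0.36 · 8.062 - 2.576
z_β = 0.327

Power = Φ(z_β) = Φ(0.327) ≈ 0.628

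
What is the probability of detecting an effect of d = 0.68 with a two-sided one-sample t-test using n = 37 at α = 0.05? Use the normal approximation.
Power ≈ 0.99

Power calculation (one-sample t-test, normal approximation):
z_β = d · √n - z_{α/2}
z_β = 0.68 · √37 - 1.960
z_β = 0.68 · 6.083 - 1.960
z_β = 2.176

Power = Φ(z_β) = Φ(2.176) ≈ 0.985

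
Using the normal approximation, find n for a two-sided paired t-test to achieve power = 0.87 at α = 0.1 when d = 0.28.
n = 98 pairs

Sample size formula (paired t-test, normal approximation):
n = ((z_{α/2} + z_β) / d)²

z_{α/2} = 1.645 (for α = 0.1, two-sided)
z_β = 1.126 (for power = 0.87)
d = 0.28

n = ((1.645 + 1.126) / 0.28)²
n = (9.896)²
n ≈ 97.93
Round up to the next whole number: n = 98 pairs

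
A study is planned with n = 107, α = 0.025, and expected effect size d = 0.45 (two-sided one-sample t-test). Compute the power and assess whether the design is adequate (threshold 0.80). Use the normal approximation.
Power ≈ 0.99; the study is adequately powered (power ≥ 0.80)

Power calculation (one-sample t-test, normal approximation):
z_β = d · √n - z_{α/2}
z_β = 0.45 · √107 - 2.241
z_β = 0.45 · 10.344 - 2.241
z_β = 2.413

Power = Φ(z_β) = Φ(2.413) ≈ 0.992

Effect size d = 0.45 is small by Cohen's convention (0.2/0.5/0.8).

Threshold: power ≥ 0.80 is conventionally adequate.
Power ≈ 0.99 → the study is adequately powered (power ≥ 0.80).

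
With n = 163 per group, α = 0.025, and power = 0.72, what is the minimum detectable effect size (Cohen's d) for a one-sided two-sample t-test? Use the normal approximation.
d ≈ 0.28

Minimum detectable effect (two-sample t-test, normal approximation):
d = (z_α + z_β) / √(n/2)
d = (1.960 + 0.583) / √(163/2)
d = 2.543 / 9.028
d ≈ 0.28

By Cohen's convention (0.2 small / 0.5 medium / 0.8 large): small effect.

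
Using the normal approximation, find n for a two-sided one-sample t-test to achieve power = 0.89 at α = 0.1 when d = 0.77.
n = 14

Sample size formula (one-sample t-test, normal approximation):
n = ((z_{α/2} + z_β) / d)²

z_{α/2} = 1.645 (for α = 0.1, two-sided)
z_β = 1.227 (for power = 0.89)
d = 0.77

n = ((1.645 + 1.227) / 0.77)²
n = (3.730)²
n ≈ 13.91
Round up to the next whole number: n = 14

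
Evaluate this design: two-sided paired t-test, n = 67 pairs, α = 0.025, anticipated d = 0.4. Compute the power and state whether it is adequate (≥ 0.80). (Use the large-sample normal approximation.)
Power ≈ 0.85; the study is adequately powered (power ≥ 0.80)

Power calculation (paired t-test, normal approximation):
z_β = d · √n - z_{α/2}
z_β = 0.4 · √67 - 2.241
z_β = 0.4 · 8.185 - 2.241
z_β = 1.033

Power = Φ(z_β) = Φ(1.033) ≈ 0.849

Effect size d = 0.4 is small by Cohen's convention (0.2/0.5/0.8).

Threshold: power ≥ 0.80 is conventionally adequate.
Power ≈ 0.85 → the study is adequately powered (power ≥ 0.80).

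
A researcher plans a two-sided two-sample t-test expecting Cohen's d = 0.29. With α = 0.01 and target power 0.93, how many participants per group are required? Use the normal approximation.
n = 391 per group

Sample size formula (two-sample t-test, normal approximation):
n = 2 · ((z_{α/2} + z_β) / d)²

z_{α/2} = 2.576 (for α = 0.01, two-sided)
z_β = 1.476 (for power = 0.93)
d = 0.29

n = 2 · ((2.576 + 1.476) / 0.29)²
n = 2 · (13.972)²
n ≈ 390.43
Round up to the next whole number: n = 391 per group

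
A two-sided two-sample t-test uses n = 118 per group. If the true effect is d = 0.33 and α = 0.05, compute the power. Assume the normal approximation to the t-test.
Power ≈ 0.72

Power calculation (two-sample t-test, normal approximation):
z_β = d · √(n/2) - z_{α/2}
z_β = 0.33 · √(118/2) - 1.960
z_β = 0.33 · 7.681 - 1.960
z_β = 0.575

Power = Φ(z_β) = Φ(0.575) ≈ 0.717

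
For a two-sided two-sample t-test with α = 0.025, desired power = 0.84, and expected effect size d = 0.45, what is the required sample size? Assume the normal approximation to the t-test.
n = 104 per group

Sample size formula (two-sample t-test, normal approximation):
n = 2 · ((z_{α/2} + z_β) / d)²

z_{α/2} = 2.241 (for α = 0.025, two-sided)
z_β = 0.994 (for power = 0.84)
d = 0.45

n = 2 · ((2.241 + 0.994) / 0.45)²
n = 2 · (7.189)²
n ≈ 103.36
Round up to the next whole number: n = 104 per group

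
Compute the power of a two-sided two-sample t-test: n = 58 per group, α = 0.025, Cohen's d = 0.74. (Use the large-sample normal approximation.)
Power ≈ 0.96

Power calculation (two-sample t-test, normal approximation):
z_β = d · √(n/2) - z_{α/2}
z_β = 0.74 · √(58/2) - 2.241
z_β = 0.74 · 5.385 - 2.241
z_β = 1.744

Power = Φ(z_β) = Φ(1.744) ≈ 0.959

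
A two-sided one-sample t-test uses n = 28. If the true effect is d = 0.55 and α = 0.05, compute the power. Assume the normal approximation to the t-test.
Power ≈ 0.83

Power calculation (one-sample t-test, normal approximation):
z_β = d · √n - z_{α/2}
z_β = 0.55 · √28 - 1.960
z_β = 0.55 · 5.292 - 1.960
z_β = 0.950

Power = Φ(z_β) = Φ(0.950) ≈ 0.829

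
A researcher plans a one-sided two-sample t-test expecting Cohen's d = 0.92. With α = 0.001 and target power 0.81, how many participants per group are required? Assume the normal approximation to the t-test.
n = 38 per group

Sample size formula (two-sample t-test, normal approximation):
n = 2 · ((z_α + z_β) / d)²

z_α = 3.090 (for α = 0.001, one-sided)
z_β = 0.878 (for power = 0.81)
d = 0.92

n = 2 · ((3.090 + 0.878) / 0.92)²
n = 2 · (4.313)²
n ≈ 37.20
Round up to the next whole number: n = 38 per group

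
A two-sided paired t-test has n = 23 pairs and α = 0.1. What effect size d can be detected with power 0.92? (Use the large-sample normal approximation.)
d ≈ 0.64

Minimum detectable effect (paired t-test, normal approximation):
d = (z_{α/2} + z_β) / √n
d = (1.645 + 1.405) / √23
d = 3.050 / 4.796
d ≈ 0.64

By Cohen's convention (0.2 small / 0.5 medium / 0.8 large): medium effect.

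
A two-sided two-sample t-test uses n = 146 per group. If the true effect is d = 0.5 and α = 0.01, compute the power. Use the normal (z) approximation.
Power ≈ 0.96

Power calculation (two-sample t-test, normal approximation):
z_β = d · √(n/2) - z_{α/2}
z_β = 0.5 · √(146/2) - 2.576
z_β = 0.5 · 8.544 - 2.576
z_β = 1.696

Power = Φ(z_β) = Φ(1.696) ≈ 0.955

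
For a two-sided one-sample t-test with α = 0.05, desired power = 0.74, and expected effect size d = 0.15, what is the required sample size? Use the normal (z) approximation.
n = 302

Sample size formula (one-sample t-test, normal approximation):
n = ((z_{α/2} + z_β) / d)²

z_{α/2} = 1.960 (for α = 0.05, two-sided)
z_β = 0.643 (for power = 0.74)
d = 0.15

n = ((1.960 + 0.643) / 0.15)²
n = (17.353)²
n ≈ 301.13
Round up to the next whole number: n = 302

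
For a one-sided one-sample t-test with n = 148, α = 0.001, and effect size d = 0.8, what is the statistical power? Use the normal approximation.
Power ≈ 1.00

Power calculation (one-sample t-test, normal approximation):
z_β = d · √n - z_α
z_β = 0.8 · √148 - 3.090
z_β = 0.8 · 12.166 - 3.090
z_β = 6.642

Power = Φ(z_β) = Φ(6.642) ≈ 1.000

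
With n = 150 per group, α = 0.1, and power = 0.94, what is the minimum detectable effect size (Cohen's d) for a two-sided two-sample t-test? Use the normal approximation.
d ≈ 0.37

Minimum detectable effect (two-sample t-test, normal approximation):
d = (z_{α/2} + z_β) / √(n/2)
d = (1.645 + 1.555) / √(150/2)
d = 3.200 / 8.660
d ≈ 0.37

By Cohen's convention (0.2 small / 0.5 medium / 0.8 large): small effect.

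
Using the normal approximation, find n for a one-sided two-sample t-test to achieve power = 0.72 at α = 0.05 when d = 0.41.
n = 60 per group

Sample size formula (two-sample t-test, normal approximation):
n = 2 · ((z_α + z_β) / d)²

z_α = 1.645 (for α = 0.05, one-sided)
z_β = 0.583 (for power = 0.72)
d = 0.41

n = 2 · ((1.645 + 0.583) / 0.41)²
n = 2 · (5.434)²
n ≈ 59.06
Round up to the next whole number: n = 60 per group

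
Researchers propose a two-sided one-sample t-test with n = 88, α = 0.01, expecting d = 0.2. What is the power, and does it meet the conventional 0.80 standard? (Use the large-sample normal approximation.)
Power ≈ 0.24; the study is underpowered (power < 0.80)

Power calculation (one-sample t-test, normal approximation):
z_β = d · √n - z_{α/2}
z_β = 0.2 · √88 - 2.576
z_β = 0.2 · 9.381 - 2.576
z_β = -0.700

Power = Φ(z_β) = Φ(-0.700) ≈ 0.242

Effect size d = 0.2 is small by Cohen's convention (0.2/0.5/0.8).

Threshold: power ≥ 0.80 is conventionally adequate.
Power ≈ 0.24 → the study is underpowered (power < 0.80).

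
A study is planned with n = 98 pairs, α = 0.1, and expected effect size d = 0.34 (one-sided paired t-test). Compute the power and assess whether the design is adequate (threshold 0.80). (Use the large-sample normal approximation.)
Power ≈ 0.98; the study is adequately powered (power ≥ 0.80)

Power calculation (paired t-test, normal approximation):
z_β = d · √n - z_α
z_β = 0.34 · √98 - 1.282
z_β = 0.34 · 9.899 - 1.282
z_β = 2.084

Power = Φ(z_β) = Φ(2.084) ≈ 0.981

Effect size d = 0.34 is small by Cohen's convention (0.2/0.5/0.8).

Threshold: power ≥ 0.80 is conventionally adequate.
Power ≈ 0.98 → the study is adequately powered (power ≥ 0.80).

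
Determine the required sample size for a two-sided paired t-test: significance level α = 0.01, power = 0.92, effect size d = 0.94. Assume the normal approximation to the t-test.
n = 18 pairs

Sample size formula (paired t-test, normal approximation):
n = ((z_{α/2} + z_β) / d)²

z_{α/2} = 2.576 (for α = 0.01, two-sided)
z_β = 1.405 (for power = 0.92)
d = 0.94

n = ((2.576 + 1.405) / 0.94)²
n = (4.235)²
n ≈ 17.94
Round up to the next whole number: n = 18 pairs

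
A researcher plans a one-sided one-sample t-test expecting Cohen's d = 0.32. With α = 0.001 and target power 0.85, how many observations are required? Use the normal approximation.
n = 167

Sample size formula (one-sample t-test, normal approximation):
n = ((z_α + z_β) / d)²

z_α = 3.090 (for α = 0.001, one-sided)
z_β = 1.036 (for power = 0.85)
d = 0.32

n = ((3.090 + 1.036) / 0.32)²
n = (12.894)²
n ≈ 166.26
Round up to the next whole number: n = 167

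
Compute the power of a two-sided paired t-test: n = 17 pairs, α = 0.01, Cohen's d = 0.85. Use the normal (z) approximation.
Power ≈ 0.82

Power calculation (paired t-test, normal approximation):
z_β = d · √n - z_{α/2}
z_β = 0.85 · √17 - 2.576
z_β = 0.85 · 4.123 - 2.576
z_β = 0.929

Power = Φ(z_β) = Φ(0.929) ≈ 0.824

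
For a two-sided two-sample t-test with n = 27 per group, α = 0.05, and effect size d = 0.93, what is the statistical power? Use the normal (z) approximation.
Power ≈ 0.93

Power calculation (two-sample t-test, normal approximation):
z_β = d · √(n/2) - z_{α/2}
z_β = 0.93 · √(27/2) - 1.960
z_β = 0.93 · 3.674 - 1.960
z_β = 1.457

Power = Φ(z_β) = Φ(1.457) ≈ 0.927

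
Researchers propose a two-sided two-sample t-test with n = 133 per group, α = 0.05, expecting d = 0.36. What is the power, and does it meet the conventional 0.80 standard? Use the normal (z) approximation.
Power ≈ 0.84; the study is adequately powered (power ≥ 0.80)

Power calculation (two-sample t-test, normal approximation):
z_β = d · √(n/2) - z_{α/2}
z_β = 0.36 · √(133/2) - 1.960
z_β = 0.36 · 8.155 - 1.960
z_β = 0.976

Power = Φ(z_β) = Φ(0.976) ≈ 0.835

Effect size d = 0.36 is small by Cohen's convention (0.2/0.5/0.8).

Threshold: power ≥ 0.80 is conventionally adequate.
Power ≈ 0.84 → the study is adequately powered (power ≥ 0.80).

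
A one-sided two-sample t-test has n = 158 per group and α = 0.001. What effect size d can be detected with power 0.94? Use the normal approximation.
d ≈ 0.52

Minimum detectable effect (two-sample t-test, normal approximation):
d = (z_α + z_β) / √(n/2)
d = (3.090 + 1.555) / √(158/2)
d = 4.645 / 8.888
d ≈ 0.52

By Cohen's convention (0.2 small / 0.5 medium / 0.8 large): medium effect.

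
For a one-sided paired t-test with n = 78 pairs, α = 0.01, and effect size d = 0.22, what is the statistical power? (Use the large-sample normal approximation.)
Power ≈ 0.35

Power calculation (paired t-test, normal approximation):
z_β = d · √n - z_α
z_β = 0.22 · √78 - 2.326
z_β = 0.22 · 8.832 - 2.326
z_β = -0.383

Power = Φ(z_β) = Φ(-0.383) ≈ 0.351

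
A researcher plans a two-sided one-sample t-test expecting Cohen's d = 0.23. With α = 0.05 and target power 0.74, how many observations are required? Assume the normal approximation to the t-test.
n = 129

Sample size formula (one-sample t-test, normal approximation):
n = ((z_{α/2} + z_β) / d)²

z_{α/2} = 1.960 (for α = 0.05, two-sided)
z_β = 0.643 (for power = 0.74)
d = 0.23

n = ((1.960 + 0.643) / 0.23)²
n = (11.317)²
n ≈ 128.07
Round up to the next whole number: n = 129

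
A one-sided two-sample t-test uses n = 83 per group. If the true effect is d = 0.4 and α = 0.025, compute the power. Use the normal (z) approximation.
Power ≈ 0.73

Power calculation (two-sample t-test, normal approximation):
z_β = d · √(n/2) - z_α
z_β = 0.4 · √(83/2) - 1.960
z_β = 0.4 · 6.442 - 1.960
z_β = 0.617

Power = Φ(z_β) = Φ(0.617) ≈ 0.731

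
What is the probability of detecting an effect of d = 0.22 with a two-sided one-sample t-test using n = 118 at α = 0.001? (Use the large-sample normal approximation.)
Power ≈ 0.18

Power calculation (one-sample t-test, normal approximation):
z_β = d · √n - z_{α/2}
z_β = 0.22 · √118 - 3.291
z_β = 0.22 · 10.863 - 3.291
z_β = -0.901

Power = Φ(z_β) = Φ(-0.901) ≈ 0.184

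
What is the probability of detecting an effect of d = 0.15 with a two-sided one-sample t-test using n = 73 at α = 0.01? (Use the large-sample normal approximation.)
Power ≈ 0.10

Power calculation (one-sample t-test, normal approximation):
z_β = d · √n - z_{α/2}
z_β = 0.15 · √73 - 2.576
z_β = 0.15 · 8.544 - 2.576
z_β = -1.294

Power = Φ(z_β) = Φ(-1.294) ≈ 0.098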